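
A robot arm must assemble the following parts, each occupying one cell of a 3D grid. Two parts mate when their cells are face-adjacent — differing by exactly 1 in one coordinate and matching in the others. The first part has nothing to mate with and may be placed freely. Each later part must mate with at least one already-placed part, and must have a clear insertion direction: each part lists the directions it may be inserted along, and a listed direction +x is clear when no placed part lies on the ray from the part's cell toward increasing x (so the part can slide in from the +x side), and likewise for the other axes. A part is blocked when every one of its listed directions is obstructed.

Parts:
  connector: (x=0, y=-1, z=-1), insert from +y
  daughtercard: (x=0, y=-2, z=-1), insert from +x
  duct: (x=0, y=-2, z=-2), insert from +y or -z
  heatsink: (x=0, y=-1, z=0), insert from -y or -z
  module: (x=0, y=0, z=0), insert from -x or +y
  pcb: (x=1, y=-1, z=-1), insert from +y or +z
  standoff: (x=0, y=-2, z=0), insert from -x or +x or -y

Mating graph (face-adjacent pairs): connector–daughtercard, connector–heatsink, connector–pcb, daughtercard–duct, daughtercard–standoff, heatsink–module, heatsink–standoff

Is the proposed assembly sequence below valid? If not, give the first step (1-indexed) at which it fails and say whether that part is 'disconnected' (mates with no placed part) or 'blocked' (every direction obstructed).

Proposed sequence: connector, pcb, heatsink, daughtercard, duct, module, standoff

Valid

1. connector@(0, -1, -1) [+y clear] — {connector}
2. pcb@(1, -1, -1) [+y clear] — {connector, pcb}
3. heatsink@(0, -1, 0) [-y clear] — {connector, heatsink, pcb}
4. daughtercard@(0, -2, -1) [+x clear] — {connector, daughtercard, heatsink, pcb}
5. duct@(0, -2, -2) [+y clear] — {connector, daughtercard, duct, heatsink, pcb}
6. module@(0, 0, 0) [-x clear] — {connector, daughtercard, duct, heatsink, module, pcb}
7. standoff@(0, -2, 0) [-x clear] — {connector, daughtercard, duct, heatsink, module, pcb, standoff}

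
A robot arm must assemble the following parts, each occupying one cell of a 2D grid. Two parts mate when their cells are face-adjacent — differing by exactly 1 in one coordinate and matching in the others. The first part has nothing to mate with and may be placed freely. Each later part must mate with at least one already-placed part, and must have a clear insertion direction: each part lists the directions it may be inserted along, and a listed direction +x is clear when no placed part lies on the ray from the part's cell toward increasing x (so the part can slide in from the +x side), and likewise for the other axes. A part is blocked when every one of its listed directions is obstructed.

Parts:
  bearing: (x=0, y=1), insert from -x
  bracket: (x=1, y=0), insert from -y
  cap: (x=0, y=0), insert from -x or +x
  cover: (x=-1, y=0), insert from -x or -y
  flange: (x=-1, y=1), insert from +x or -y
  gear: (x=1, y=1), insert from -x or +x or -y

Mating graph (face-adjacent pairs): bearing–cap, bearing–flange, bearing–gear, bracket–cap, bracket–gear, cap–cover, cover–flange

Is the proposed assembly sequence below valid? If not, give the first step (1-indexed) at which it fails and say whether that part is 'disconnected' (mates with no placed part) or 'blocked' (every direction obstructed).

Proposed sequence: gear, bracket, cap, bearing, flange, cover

1. gear@(1, 1) [-x clear] — {gear}
2. bracket@(1, 0) [-y clear] — {bracket, gear}
3. cap@(0, 0) [-x clear] — {bracket, cap, gear}
4. bearing@(0, 1) [-x clear] — {bearing, bracket, cap, gear}
5. flange@(-1, 1) [-y clear] — {bearing, bracket, cap, flange, gear}
6. cover@(-1, 0) [-x clear] — {bearing, bracket, cap, cover, flange, gear}

Valid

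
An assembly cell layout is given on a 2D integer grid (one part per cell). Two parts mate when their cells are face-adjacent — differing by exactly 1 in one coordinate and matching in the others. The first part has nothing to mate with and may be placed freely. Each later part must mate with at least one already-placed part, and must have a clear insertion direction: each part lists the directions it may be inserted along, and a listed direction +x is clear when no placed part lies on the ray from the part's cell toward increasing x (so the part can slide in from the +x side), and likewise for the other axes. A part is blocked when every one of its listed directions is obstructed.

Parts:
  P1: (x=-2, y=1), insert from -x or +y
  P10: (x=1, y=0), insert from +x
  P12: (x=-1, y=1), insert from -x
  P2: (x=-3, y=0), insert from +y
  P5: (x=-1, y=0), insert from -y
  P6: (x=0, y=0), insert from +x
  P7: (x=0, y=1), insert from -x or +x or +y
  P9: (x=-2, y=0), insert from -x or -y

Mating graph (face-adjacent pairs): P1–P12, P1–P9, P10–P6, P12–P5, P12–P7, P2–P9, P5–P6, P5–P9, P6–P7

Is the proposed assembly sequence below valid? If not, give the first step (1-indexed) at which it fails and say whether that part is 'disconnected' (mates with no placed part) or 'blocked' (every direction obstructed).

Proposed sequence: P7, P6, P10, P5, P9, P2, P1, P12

Invalid at step 8 (blocked)

1. P7@(0, 1) [-x clear] — {P7}
2. P6@(0, 0) [+x clear] — {P6, P7}
3. P10@(1, 0) [+x clear] — {P10, P6, P7}
4. P5@(-1, 0) [-y clear] — {P10, P5, P6, P7}
5. P9@(-2, 0) [-x clear] — {P10, P5, P6, P7, P9}
6. P2@(-3, 0) [+y clear] — {P10, P2, P5, P6, P7, P9}
7. P1@(-2, 1) [-x clear] — {P1, P10, P2, P5, P6, P7, P9}
8. P12@(-1, 1) — -x all obstructed ⇒ blocked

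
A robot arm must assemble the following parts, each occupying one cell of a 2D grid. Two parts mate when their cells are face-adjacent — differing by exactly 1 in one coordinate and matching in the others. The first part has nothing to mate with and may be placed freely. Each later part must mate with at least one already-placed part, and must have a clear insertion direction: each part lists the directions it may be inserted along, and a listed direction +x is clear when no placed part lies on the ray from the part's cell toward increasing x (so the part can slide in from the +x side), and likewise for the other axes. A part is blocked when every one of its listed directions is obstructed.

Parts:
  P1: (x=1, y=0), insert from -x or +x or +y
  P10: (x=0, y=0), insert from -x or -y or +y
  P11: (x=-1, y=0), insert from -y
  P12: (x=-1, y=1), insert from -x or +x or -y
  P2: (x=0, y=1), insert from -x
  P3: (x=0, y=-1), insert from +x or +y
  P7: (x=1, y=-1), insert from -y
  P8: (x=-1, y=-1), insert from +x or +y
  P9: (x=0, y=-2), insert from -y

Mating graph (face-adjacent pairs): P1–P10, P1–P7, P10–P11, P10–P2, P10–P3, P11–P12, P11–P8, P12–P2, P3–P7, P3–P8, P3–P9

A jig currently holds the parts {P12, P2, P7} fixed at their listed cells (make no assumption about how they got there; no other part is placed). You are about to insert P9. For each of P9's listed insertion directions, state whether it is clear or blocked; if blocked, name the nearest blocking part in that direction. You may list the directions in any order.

-y: ray from P9(0, -2) has no placed part ⇒ clear

-y: clear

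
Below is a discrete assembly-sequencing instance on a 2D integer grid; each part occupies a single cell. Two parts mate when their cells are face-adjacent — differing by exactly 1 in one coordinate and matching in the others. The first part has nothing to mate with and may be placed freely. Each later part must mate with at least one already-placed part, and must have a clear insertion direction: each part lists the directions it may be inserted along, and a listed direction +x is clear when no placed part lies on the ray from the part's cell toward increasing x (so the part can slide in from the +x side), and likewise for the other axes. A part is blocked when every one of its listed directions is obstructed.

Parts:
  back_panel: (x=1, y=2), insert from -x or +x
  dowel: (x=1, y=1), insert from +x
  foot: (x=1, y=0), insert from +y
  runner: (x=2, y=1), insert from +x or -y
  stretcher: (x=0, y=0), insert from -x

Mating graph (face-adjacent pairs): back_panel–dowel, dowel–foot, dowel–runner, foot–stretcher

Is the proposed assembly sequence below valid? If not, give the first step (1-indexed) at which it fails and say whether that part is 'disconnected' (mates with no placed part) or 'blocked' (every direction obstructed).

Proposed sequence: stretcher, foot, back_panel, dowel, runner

1. stretcher@(0, 0) [-x clear] — {stretcher}
2. foot@(1, 0) [+y clear] — {foot, stretcher}
3. back_panel@(1, 2) — no placed neighbour ⇒ disconnected

Invalid at step 3 (disconnected)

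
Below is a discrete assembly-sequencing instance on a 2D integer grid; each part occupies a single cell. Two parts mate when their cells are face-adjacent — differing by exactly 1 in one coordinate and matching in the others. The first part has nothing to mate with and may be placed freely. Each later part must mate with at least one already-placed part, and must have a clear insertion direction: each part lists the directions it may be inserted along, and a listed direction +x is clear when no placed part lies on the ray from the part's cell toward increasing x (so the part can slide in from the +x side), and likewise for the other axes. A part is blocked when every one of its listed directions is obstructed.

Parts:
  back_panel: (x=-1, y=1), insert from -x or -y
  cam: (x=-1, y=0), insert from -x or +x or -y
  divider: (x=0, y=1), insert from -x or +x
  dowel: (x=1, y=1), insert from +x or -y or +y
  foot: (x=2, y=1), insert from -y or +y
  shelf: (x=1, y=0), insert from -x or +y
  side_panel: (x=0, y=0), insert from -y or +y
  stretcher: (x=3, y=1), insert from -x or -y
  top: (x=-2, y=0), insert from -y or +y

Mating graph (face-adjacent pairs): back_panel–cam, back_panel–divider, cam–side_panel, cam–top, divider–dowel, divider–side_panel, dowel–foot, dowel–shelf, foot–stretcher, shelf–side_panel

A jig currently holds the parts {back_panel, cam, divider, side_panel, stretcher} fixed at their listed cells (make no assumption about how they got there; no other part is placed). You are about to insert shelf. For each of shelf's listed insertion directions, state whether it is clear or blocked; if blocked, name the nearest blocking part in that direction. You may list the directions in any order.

-x: nearest on ray is side_panel@(0, 0) ⇒ blocked
+y: ray from shelf(1, 0) has no placed part ⇒ clear

+y: clear; -x: blocked by side_panel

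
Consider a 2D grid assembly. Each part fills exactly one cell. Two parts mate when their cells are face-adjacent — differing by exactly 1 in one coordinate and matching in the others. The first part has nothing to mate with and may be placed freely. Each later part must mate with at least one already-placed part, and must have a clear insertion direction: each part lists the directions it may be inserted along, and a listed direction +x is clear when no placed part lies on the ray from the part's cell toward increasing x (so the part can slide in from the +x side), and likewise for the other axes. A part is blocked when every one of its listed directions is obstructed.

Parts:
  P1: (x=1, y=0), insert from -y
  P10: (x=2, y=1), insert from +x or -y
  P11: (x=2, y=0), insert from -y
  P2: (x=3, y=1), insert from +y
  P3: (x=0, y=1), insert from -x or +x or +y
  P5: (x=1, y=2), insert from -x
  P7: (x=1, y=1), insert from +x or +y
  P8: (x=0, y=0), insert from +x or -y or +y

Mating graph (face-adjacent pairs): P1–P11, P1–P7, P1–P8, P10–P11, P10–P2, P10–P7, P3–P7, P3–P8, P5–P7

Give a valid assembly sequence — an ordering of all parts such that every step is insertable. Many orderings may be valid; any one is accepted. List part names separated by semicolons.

P11; P1; P10; P2; P8; P3; P7; P5

1. P11@(2, 0) [-y clear] — {P11}
2. P1@(1, 0) [-y clear] — {P1, P11}
3. P10@(2, 1) [+x clear] — {P1, P10, P11}
4. P2@(3, 1) [+y clear] — {P1, P10, P11, P2}
5. P8@(0, 0) [-y clear] — {P1, P10, P11, P2, P8}
6. P3@(0, 1) [-x clear] — {P1, P10, P11, P2, P3, P8}
7. P7@(1, 1) [+y clear] — {P1, P10, P11, P2, P3, P7, P8}
8. P5@(1, 2) [-x clear] — {P1, P10, P11, P2, P3, P5, P7, P8}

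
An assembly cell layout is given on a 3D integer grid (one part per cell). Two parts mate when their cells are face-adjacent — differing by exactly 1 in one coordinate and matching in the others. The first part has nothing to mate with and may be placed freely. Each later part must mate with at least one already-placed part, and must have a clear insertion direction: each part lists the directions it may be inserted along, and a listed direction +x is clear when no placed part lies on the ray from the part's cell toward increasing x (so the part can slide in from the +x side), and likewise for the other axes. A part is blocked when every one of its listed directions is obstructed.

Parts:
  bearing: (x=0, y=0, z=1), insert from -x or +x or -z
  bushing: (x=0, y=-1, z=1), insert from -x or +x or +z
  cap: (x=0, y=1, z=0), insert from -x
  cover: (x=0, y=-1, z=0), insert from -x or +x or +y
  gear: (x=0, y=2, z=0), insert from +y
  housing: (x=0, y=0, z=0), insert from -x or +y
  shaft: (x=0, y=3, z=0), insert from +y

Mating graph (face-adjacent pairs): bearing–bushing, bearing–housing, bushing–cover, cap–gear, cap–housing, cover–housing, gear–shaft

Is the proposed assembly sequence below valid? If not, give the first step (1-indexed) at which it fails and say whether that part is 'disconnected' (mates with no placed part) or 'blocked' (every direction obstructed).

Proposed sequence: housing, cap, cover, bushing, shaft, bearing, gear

1. housing@(0, 0, 0) [-x clear] — {housing}
2. cap@(0, 1, 0) [-x clear] — {cap, housing}
3. cover@(0, -1, 0) [-x clear] — {cap, cover, housing}
4. bushing@(0, -1, 1) [-x clear] — {bushing, cap, cover, housing}
5. shaft@(0, 3, 0) — no placed neighbour ⇒ disconnected

Invalid at step 5 (disconnected)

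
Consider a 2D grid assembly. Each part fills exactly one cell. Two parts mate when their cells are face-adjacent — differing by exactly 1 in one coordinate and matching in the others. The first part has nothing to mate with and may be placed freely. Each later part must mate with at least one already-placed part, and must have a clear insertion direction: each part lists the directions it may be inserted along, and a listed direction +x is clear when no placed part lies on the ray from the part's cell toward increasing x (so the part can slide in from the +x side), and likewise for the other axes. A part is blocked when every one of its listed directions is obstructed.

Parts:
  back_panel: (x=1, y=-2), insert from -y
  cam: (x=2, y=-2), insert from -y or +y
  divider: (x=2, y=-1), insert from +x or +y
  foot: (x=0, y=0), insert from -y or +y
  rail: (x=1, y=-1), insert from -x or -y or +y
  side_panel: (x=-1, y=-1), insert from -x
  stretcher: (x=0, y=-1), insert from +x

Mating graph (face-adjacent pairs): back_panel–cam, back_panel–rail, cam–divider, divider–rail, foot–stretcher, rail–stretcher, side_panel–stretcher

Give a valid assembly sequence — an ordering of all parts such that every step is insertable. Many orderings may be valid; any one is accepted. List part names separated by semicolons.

side_panel; stretcher; rail; divider; foot; back_panel; cam

1. side_panel@(-1, -1) [-x clear] — {side_panel}
2. stretcher@(0, -1) [+x clear] — {side_panel, stretcher}
3. rail@(1, -1) [-y clear] — {rail, side_panel, stretcher}
4. divider@(2, -1) [+x clear] — {divider, rail, side_panel, stretcher}
5. foot@(0, 0) [+y clear] — {divider, foot, rail, side_panel, stretcher}
6. back_panel@(1, -2) [-y clear] — {back_panel, divider, foot, rail, side_panel, stretcher}
7. cam@(2, -2) [-y clear] — {back_panel, cam, divider, foot, rail, side_panel, stretcher}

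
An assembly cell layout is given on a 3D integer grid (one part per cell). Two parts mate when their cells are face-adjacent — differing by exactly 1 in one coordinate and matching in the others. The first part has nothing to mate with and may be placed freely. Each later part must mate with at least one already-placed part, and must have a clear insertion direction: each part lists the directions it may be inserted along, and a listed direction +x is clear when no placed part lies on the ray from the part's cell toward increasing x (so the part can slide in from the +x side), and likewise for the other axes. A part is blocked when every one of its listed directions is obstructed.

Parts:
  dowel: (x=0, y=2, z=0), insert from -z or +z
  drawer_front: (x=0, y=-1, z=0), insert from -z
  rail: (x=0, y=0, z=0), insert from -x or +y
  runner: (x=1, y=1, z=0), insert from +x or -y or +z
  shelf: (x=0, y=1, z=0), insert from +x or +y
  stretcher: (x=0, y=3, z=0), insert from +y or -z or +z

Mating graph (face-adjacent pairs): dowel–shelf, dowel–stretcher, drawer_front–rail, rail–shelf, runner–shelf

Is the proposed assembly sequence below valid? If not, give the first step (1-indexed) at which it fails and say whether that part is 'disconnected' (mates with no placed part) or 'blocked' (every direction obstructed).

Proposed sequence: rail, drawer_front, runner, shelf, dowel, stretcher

Invalid at step 3 (disconnected)

1. rail@(0, 0, 0) [-x clear] — {rail}
2. drawer_front@(0, -1, 0) [-z clear] — {drawer_front, rail}
3. runner@(1, 1, 0) — no placed neighbour ⇒ disconnected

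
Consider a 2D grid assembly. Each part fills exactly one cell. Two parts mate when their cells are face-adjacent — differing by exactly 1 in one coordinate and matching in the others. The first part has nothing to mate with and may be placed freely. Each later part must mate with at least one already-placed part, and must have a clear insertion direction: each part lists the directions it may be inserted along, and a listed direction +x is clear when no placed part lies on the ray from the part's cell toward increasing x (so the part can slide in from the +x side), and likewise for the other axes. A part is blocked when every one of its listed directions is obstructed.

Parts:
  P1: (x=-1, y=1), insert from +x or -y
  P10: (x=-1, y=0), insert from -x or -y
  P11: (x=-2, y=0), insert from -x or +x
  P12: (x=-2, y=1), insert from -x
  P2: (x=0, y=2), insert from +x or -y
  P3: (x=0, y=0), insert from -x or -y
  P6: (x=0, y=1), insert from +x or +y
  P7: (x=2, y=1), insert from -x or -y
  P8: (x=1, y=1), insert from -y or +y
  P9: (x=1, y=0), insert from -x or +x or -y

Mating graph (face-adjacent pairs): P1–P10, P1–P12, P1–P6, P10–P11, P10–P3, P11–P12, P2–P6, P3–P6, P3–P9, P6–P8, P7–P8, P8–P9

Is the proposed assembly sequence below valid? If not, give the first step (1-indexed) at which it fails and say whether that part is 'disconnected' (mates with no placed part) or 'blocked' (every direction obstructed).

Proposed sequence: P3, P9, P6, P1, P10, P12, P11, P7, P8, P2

Invalid at step 8 (disconnected)

1. P3@(0, 0) [-x clear] — {P3}
2. P9@(1, 0) [+x clear] — {P3, P9}
3. P6@(0, 1) [+x clear] — {P3, P6, P9}
4. P1@(-1, 1) [-y clear] — {P1, P3, P6, P9}
5. P10@(-1, 0) [-x clear] — {P1, P10, P3, P6, P9}
6. P12@(-2, 1) [-x clear] — {P1, P10, P12, P3, P6, P9}
7. P11@(-2, 0) [-x clear] — {P1, P10, P11, P12, P3, P6, P9}
8. P7@(2, 1) — no placed neighbour ⇒ disconnected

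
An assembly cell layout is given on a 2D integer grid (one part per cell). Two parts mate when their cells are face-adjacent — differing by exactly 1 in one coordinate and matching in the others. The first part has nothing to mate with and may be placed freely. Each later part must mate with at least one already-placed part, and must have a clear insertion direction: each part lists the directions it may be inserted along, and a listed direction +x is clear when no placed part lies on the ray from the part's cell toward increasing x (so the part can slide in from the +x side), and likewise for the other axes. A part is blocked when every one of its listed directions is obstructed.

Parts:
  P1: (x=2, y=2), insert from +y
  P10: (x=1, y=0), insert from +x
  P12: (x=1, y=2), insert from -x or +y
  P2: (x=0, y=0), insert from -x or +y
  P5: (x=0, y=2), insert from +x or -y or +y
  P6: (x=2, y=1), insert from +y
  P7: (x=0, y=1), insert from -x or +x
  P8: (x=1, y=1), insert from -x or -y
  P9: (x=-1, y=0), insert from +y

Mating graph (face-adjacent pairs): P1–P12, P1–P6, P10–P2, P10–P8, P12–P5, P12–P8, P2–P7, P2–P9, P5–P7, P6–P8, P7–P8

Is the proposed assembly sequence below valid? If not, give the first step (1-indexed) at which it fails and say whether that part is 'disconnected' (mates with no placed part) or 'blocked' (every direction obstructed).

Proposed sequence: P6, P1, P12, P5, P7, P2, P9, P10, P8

1. P6@(2, 1) [+y clear] — {P6}
2. P1@(2, 2) [+y clear] — {P1, P6}
3. P12@(1, 2) [-x clear] — {P1, P12, P6}
4. P5@(0, 2) [-y clear] — {P1, P12, P5, P6}
5. P7@(0, 1) [-x clear] — {P1, P12, P5, P6, P7}
6. P2@(0, 0) [-x clear] — {P1, P12, P2, P5, P6, P7}
7. P9@(-1, 0) [+y clear] — {P1, P12, P2, P5, P6, P7, P9}
8. P10@(1, 0) [+x clear] — {P1, P10, P12, P2, P5, P6, P7, P9}
9. P8@(1, 1) — -x/-y all obstructed ⇒ blocked

Invalid at step 9 (blocked)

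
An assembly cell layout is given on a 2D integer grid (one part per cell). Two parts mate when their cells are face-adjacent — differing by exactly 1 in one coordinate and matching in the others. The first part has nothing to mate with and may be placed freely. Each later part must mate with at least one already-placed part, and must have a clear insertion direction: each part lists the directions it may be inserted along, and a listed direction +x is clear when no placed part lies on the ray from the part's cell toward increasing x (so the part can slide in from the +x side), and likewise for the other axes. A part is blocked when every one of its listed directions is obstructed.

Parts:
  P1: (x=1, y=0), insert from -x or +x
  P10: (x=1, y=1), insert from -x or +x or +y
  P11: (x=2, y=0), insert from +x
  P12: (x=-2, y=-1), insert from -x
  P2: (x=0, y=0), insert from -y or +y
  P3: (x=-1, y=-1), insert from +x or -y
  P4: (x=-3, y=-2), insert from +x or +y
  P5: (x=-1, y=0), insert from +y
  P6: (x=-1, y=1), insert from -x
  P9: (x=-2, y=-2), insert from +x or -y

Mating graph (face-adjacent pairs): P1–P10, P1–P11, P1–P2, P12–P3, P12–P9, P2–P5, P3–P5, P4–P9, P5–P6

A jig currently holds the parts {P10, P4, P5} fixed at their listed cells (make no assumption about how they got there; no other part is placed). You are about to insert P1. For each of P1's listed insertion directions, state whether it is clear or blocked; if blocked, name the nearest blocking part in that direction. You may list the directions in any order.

+x: clear; -x: blocked by P5

-x: nearest on ray is P5@(-1, 0) ⇒ blocked
+x: ray from P1(1, 0) has no placed part ⇒ clear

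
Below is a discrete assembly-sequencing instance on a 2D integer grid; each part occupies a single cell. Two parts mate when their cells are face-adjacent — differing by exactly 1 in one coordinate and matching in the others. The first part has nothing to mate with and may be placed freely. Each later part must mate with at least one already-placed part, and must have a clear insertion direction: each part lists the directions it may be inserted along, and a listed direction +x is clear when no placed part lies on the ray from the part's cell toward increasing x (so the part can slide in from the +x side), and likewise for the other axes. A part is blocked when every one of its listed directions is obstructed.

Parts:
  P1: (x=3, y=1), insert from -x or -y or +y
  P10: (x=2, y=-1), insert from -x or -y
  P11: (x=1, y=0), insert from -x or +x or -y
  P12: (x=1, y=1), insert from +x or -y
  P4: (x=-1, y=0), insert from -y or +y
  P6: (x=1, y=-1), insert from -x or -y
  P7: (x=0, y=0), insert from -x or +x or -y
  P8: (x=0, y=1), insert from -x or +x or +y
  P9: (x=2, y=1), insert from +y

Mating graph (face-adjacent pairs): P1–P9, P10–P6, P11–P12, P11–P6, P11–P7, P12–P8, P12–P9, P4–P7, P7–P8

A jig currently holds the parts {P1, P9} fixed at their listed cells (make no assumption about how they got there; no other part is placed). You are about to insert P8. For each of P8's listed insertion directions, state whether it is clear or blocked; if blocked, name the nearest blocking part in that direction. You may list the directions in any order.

+x: blocked by P9; +y: clear; -x: clear

-x: ray from P8(0, 1) has no placed part ⇒ clear
+x: nearest on ray is P9@(2, 1) ⇒ blocked
+y: ray from P8(0, 1) has no placed part ⇒ clear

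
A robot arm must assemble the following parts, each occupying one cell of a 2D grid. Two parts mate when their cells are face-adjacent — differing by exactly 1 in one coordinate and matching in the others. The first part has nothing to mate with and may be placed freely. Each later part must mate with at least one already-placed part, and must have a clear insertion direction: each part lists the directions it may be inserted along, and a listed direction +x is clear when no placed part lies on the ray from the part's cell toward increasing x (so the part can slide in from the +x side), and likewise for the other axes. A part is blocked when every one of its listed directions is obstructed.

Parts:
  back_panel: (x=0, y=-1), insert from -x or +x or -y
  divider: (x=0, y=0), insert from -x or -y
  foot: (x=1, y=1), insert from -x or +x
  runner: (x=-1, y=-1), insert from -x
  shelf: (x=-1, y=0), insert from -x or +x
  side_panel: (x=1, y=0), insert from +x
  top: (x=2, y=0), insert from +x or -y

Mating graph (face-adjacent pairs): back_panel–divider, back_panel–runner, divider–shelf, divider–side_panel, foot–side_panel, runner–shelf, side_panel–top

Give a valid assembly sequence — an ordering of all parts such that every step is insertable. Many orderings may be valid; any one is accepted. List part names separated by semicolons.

1. side_panel@(1, 0) [+x clear] — {side_panel}
2. top@(2, 0) [+x clear] — {side_panel, top}
3. divider@(0, 0) [-x clear] — {divider, side_panel, top}
4. shelf@(-1, 0) [-x clear] — {divider, shelf, side_panel, top}
5. runner@(-1, -1) [-x clear] — {divider, runner, shelf, side_panel, top}
6. back_panel@(0, -1) [+x clear] — {back_panel, divider, runner, shelf, side_panel, top}
7. foot@(1, 1) [-x clear] — {back_panel, divider, foot, runner, shelf, side_panel, top}

side_panel; top; divider; shelf; runner; back_panel; foot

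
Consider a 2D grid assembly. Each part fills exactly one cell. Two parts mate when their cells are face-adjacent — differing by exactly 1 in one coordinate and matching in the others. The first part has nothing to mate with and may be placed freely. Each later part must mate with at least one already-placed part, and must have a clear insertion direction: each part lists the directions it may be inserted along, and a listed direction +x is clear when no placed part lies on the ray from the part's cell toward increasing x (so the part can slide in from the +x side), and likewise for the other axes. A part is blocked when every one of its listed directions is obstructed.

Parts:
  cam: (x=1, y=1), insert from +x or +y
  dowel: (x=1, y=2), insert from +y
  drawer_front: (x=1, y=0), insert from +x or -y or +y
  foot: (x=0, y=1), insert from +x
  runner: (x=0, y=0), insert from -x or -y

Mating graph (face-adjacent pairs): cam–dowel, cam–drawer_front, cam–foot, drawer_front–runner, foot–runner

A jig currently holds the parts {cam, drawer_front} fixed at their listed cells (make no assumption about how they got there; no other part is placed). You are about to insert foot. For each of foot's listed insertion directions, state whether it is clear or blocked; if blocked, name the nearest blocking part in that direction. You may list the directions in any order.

+x: blocked by cam

+x: nearest on ray is cam@(1, 1) ⇒ blocked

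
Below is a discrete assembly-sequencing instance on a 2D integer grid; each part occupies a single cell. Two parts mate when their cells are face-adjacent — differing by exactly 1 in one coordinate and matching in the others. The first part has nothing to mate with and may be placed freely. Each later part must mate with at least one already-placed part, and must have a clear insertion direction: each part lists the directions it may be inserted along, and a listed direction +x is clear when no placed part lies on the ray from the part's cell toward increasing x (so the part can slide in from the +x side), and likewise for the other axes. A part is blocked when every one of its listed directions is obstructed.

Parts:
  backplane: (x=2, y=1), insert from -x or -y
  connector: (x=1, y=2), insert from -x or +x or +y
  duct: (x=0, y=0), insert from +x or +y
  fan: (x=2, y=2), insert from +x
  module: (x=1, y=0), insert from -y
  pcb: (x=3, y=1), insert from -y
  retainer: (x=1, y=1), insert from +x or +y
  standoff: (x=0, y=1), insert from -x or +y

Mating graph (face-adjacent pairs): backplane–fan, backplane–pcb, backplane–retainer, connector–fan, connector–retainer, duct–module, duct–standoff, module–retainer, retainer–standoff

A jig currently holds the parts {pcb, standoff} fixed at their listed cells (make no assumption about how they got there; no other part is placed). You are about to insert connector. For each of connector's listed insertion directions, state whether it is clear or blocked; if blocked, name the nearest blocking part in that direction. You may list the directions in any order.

+x: clear; +y: clear; -x: clear

-x: ray from connector(1, 2) has no placed part ⇒ clear
+x: ray from connector(1, 2) has no placed part ⇒ clear
+y: ray from connector(1, 2) has no placed part ⇒ clear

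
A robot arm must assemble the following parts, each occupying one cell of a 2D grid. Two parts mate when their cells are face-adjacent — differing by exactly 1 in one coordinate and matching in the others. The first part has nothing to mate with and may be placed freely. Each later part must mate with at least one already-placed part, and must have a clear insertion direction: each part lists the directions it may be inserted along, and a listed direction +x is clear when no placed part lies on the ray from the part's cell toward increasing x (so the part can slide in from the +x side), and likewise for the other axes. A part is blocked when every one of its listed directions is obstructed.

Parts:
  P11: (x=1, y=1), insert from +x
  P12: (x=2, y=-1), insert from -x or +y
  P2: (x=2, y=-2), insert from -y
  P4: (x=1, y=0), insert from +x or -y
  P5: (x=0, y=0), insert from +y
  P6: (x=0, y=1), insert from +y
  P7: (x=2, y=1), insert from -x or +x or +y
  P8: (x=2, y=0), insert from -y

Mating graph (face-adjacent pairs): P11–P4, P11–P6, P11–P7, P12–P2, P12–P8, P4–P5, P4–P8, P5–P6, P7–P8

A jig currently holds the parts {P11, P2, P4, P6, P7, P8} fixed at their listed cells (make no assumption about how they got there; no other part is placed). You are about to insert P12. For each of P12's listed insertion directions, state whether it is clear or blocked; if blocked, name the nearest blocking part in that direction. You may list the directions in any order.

+y: blocked by P8; -x: clear

-x: ray from P12(2, -1) has no placed part ⇒ clear
+y: nearest on ray is P8@(2, 0) ⇒ blocked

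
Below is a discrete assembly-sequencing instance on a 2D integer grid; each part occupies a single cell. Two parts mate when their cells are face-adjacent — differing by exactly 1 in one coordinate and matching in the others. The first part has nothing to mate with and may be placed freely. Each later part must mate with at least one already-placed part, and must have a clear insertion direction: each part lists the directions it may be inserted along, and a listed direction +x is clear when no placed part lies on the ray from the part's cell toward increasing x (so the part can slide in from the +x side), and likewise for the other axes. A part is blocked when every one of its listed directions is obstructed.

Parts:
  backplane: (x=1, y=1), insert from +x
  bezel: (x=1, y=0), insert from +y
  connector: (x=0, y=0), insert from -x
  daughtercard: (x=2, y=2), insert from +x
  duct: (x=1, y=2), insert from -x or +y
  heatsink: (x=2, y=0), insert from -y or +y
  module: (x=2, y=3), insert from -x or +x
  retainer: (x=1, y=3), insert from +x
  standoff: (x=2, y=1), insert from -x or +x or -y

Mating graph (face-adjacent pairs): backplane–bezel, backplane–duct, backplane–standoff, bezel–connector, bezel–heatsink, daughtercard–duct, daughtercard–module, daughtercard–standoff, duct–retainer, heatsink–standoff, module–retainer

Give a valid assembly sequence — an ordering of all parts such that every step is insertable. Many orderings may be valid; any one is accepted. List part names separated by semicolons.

heatsink; bezel; backplane; duct; retainer; module; daughtercard; connector; standoff

1. heatsink@(2, 0) [-y clear] — {heatsink}
2. bezel@(1, 0) [+y clear] — {bezel, heatsink}
3. backplane@(1, 1) [+x clear] — {backplane, bezel, heatsink}
4. duct@(1, 2) [-x clear] — {backplane, bezel, duct, heatsink}
5. retainer@(1, 3) [+x clear] — {backplane, bezel, duct, heatsink, retainer}
6. module@(2, 3) [+x clear] — {backplane, bezel, duct, heatsink, module, retainer}
7. daughtercard@(2, 2) [+x clear] — {backplane, bezel, daughtercard, duct, heatsink, module, retainer}
8. connector@(0, 0) [-x clear] — {backplane, bezel, connector, daughtercard, duct, heatsink, module, retainer}
9. standoff@(2, 1) [+x clear] — {backplane, bezel, connector, daughtercard, duct, heatsink, module, retainer, standoff}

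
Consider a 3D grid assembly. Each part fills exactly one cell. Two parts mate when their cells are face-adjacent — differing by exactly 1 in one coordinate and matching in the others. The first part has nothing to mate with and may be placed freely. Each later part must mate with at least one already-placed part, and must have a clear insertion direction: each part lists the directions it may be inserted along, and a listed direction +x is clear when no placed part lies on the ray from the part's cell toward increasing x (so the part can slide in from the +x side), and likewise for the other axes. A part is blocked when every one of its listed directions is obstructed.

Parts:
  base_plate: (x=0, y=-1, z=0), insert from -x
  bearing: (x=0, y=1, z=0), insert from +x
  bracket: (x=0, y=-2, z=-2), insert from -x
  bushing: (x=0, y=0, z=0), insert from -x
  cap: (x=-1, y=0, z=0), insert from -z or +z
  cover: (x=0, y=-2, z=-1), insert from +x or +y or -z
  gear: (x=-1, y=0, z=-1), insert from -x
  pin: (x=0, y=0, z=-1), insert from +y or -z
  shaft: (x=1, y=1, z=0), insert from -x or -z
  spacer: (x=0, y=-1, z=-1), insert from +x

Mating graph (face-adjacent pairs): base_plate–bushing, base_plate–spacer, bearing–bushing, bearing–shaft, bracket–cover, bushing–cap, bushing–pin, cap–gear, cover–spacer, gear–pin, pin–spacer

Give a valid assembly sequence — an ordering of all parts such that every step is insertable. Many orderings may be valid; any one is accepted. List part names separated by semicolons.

spacer; pin; base_plate; bushing; gear; cover; cap; bracket; bearing; shaft

1. spacer@(0, -1, -1) [+x clear] — {spacer}
2. pin@(0, 0, -1) [+y clear] — {pin, spacer}
3. base_plate@(0, -1, 0) [-x clear] — {base_plate, pin, spacer}
4. bushing@(0, 0, 0) [-x clear] — {base_plate, bushing, pin, spacer}
5. gear@(-1, 0, -1) [-x clear] — {base_plate, bushing, gear, pin, spacer}
6. cover@(0, -2, -1) [+x clear] — {base_plate, bushing, cover, gear, pin, spacer}
7. cap@(-1, 0, 0) [+z clear] — {base_plate, bushing, cap, cover, gear, pin, spacer}
8. bracket@(0, -2, -2) [-x clear] — {base_plate, bracket, bushing, cap, cover, gear, pin, spacer}
9. bearing@(0, 1, 0) [+x clear] — {base_plate, bearing, bracket, bushing, cap, cover, gear, pin, spacer}
10. shaft@(1, 1, 0) [-z clear] — {base_plate, bearing, bracket, bushing, cap, cover, gear, pin, shaft, spacer}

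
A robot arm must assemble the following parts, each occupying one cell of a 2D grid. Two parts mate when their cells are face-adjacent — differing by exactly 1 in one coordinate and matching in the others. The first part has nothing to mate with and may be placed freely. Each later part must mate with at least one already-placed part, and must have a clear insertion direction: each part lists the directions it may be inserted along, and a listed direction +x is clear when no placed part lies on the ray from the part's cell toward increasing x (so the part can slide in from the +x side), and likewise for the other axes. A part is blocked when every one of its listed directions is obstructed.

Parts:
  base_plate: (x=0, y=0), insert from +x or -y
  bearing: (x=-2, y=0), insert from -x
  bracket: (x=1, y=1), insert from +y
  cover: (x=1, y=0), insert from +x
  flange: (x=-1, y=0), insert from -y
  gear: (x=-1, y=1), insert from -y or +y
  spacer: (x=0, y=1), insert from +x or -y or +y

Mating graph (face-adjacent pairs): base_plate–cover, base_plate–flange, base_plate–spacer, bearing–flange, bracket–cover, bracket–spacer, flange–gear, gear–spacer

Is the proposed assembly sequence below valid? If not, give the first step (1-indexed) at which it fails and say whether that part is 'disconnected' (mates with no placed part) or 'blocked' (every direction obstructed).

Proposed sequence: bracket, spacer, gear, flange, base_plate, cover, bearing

1. bracket@(1, 1) [+y clear] — {bracket}
2. spacer@(0, 1) [-y clear] — {bracket, spacer}
3. gear@(-1, 1) [-y clear] — {bracket, gear, spacer}
4. flange@(-1, 0) [-y clear] — {bracket, flange, gear, spacer}
5. base_plate@(0, 0) [+x clear] — {base_plate, bracket, flange, gear, spacer}
6. cover@(1, 0) [+x clear] — {base_plate, bracket, cover, flange, gear, spacer}
7. bearing@(-2, 0) [-x clear] — {base_plate, bearing, bracket, cover, flange, gear, spacer}

Valid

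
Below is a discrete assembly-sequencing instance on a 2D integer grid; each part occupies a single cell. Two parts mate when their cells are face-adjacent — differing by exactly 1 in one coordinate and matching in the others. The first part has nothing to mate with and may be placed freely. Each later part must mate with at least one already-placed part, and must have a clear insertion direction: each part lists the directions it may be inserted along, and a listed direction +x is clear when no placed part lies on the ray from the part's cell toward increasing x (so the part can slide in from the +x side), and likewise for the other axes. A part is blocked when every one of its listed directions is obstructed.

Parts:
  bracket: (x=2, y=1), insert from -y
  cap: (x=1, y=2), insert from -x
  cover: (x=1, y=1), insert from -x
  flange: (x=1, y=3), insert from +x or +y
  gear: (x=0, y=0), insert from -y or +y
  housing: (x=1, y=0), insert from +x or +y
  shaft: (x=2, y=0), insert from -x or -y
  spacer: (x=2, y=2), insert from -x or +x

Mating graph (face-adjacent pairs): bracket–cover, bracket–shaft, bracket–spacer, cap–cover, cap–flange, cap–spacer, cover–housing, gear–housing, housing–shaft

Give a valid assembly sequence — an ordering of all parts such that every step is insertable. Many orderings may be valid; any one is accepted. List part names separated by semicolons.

cover; cap; housing; gear; bracket; flange; spacer; shaft

1. cover@(1, 1) [-x clear] — {cover}
2. cap@(1, 2) [-x clear] — {cap, cover}
3. housing@(1, 0) [+x clear] — {cap, cover, housing}
4. gear@(0, 0) [-y clear] — {cap, cover, gear, housing}
5. bracket@(2, 1) [-y clear] — {bracket, cap, cover, gear, housing}
6. flange@(1, 3) [+x clear] — {bracket, cap, cover, flange, gear, housing}
7. spacer@(2, 2) [+x clear] — {bracket, cap, cover, flange, gear, housing, spacer}
8. shaft@(2, 0) [-y clear] — {bracket, cap, cover, flange, gear, housing, shaft, spacer}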